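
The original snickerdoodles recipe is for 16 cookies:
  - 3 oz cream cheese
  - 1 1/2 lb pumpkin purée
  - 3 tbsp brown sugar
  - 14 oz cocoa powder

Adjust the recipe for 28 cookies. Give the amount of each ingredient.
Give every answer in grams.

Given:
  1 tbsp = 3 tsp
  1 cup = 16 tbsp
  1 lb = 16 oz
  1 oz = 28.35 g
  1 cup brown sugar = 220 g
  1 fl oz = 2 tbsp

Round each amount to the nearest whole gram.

Scaling factor: 28/16 = 7/4 = 1.75.
cream cheese: 3 oz × 7/4 × 28.35 g/oz ≈ 149 g
pumpkin purée: 1.5 lb × 7/4 × 16 oz/lb × 28.35 g/oz ≈ 1191 g
brown sugar: 3 tbsp × 7/4 ÷ 16 tbsp/cup × 220 g/cup ≈ 72 g
cocoa powder: 14 oz × 7/4 × 28.35 g/oz ≈ 695 g

cream cheese: 149 g; pumpkin purée: 1191 g; brown sugar: 72 g; cocoa powder: 695 g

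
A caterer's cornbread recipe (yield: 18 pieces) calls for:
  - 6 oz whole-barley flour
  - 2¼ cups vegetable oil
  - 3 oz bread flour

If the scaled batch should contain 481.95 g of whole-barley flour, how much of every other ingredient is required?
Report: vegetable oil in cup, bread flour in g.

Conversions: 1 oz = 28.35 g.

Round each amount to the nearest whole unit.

vegetable oil: 6 cup; bread flour: 241 g

The original recipe has 170.1 g of whole-barley flour, so the scaling factor is 481.95 ÷ 170.1 = 17/6.
vegetable oil: 2.25 cup × 17/6 ≈ 6 cup
bread flour: 3 oz × 17/6 × 28.35 g/oz ≈ 241 g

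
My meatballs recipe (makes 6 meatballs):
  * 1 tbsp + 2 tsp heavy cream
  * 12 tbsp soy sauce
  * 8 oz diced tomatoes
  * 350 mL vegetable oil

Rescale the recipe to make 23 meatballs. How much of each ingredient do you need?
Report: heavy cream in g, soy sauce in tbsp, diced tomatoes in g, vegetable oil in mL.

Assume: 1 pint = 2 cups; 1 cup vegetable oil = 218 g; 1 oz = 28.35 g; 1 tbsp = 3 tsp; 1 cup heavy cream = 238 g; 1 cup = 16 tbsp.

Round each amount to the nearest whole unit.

Scaling factor: 23/6.
heavy cream: (1 tbsp + 2 tsp = 5/3 tbsp) × 23/6 ÷ 16 tbsp/cup × 238 g/cup ≈ 95 g
soy sauce: 12 tbsp × 23/6 = 46 tbsp
diced tomatoes: 8 oz × 23/6 × 28.35 g/oz ≈ 869 g
vegetable oil: 350 mL × 23/6 ≈ 1342 mL

heavy cream: 95 g; soy sauce: 46 tbsp; diced tomatoes: 869 g; vegetable oil: 1342 mL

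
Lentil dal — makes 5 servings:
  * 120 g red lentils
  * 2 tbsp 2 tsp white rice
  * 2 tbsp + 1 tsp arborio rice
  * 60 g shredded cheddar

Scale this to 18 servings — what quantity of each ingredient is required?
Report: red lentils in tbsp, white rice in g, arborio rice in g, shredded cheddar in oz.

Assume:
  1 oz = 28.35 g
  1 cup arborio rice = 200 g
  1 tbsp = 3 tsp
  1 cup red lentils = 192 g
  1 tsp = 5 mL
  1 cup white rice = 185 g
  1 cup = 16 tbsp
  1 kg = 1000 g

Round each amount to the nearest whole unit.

red lentils: 36 tbsp; white rice: 111 g; arborio rice: 105 g; shredded cheddar: 8 oz

Scaling factor: 18/5 = 3.6.
red lentils: 120 g × 18/5 ÷ 192 g/cup × 16 tbsp/cup = 36 tbsp
white rice: (2 tbsp + 2 tsp = 8/3 tbsp) × 18/5 ÷ 16 tbsp/cup × 185 g/cup = 111 g
arborio rice: (2 tbsp + 1 tsp = 7/3 tbsp) × 18/5 ÷ 16 tbsp/cup × 200 g/cup = 105 g
shredded cheddar: 60 g × 18/5 ÷ 28.35 g/oz ≈ 8 oz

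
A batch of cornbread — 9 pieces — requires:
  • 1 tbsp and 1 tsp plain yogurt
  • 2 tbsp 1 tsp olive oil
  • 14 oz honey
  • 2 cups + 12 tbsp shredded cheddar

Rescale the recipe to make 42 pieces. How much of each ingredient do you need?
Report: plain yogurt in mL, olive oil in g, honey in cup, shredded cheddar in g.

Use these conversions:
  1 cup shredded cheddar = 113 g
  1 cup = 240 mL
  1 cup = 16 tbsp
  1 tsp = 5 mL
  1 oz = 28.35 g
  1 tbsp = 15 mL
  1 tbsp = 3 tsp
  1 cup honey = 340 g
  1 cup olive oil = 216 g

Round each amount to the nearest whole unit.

Scaling factor: 42/9 = 14/3.
plain yogurt: (1 tbsp + 1 tsp = 4/3 tbsp) × 14/3 × 15 mL/tbsp ≈ 93 mL
olive oil: (2 tbsp + 1 tsp = 7/3 tbsp) × 14/3 ÷ 16 tbsp/cup × 216 g/cup = 147 g
honey: 14 oz × 14/3 × 28.35 g/oz ÷ 340 g/cup ≈ 5 cup
shredded cheddar: (2 cup + 12 tbsp = 2.75 cup) × 14/3 × 113 g/cup ≈ 1450 g

plain yogurt: 93 mL; olive oil: 147 g; honey: 5 cup; shredded cheddar: 1450 g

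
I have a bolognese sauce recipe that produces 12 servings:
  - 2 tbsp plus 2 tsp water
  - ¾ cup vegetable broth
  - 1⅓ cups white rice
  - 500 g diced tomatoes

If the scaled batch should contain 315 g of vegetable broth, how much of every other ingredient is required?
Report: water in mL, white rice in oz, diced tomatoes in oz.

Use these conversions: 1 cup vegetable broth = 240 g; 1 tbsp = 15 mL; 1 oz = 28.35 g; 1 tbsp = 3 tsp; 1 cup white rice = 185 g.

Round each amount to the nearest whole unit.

water: 70 mL; white rice: 15 oz; diced tomatoes: 31 oz

The original recipe has 180 g of vegetable broth, so the scaling factor is 315 ÷ 180 = 7/4 = 1.75.
water: (2 tbsp + 2 tsp = 8/3 tbsp) × 7/4 × 15 mL/tbsp = 70 mL
white rice: 4/3 cup × 7/4 × 185 g/cup ÷ 28.35 g/oz ≈ 15 oz
diced tomatoes: 500 g × 7/4 ÷ 28.35 g/oz ≈ 31 oz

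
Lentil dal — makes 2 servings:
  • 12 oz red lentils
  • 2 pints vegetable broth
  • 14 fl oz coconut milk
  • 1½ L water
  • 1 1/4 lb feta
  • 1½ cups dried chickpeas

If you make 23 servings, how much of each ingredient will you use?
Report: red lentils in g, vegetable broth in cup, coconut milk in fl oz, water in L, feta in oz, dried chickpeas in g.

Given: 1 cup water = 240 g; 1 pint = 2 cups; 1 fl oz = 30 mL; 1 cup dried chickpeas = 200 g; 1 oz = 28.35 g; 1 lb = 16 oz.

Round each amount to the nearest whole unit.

red lentils: 3912 g; vegetable broth: 46 cup; coconut milk: 161 fl oz; water: 17 L; feta: 230 oz; dried chickpeas: 3450 g

Scaling factor: 23/2 = 11.5.
red lentils: 12 oz × 23/2 × 28.35 g/oz ≈ 3912 g
vegetable broth: 2 pint × 23/2 × 2 cup/pint = 46 cup
coconut milk: 14 fl oz × 23/2 = 161 fl oz
water: 1.5 L × 23/2 ≈ 17 L
feta: 1.25 lb × 23/2 × 16 oz/lb = 230 oz
dried chickpeas: 1.5 cup × 23/2 × 200 g/cup = 3450 g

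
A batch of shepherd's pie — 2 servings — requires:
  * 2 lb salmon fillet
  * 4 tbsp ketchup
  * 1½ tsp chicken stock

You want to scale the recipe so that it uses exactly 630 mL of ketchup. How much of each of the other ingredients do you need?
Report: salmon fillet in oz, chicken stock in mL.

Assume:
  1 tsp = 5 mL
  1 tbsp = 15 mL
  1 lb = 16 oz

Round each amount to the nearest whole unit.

The original recipe has 60 mL of ketchup, so the scaling factor is 630 ÷ 60 = 21/2 = 10.5.
salmon fillet: 2 lb × 21/2 × 16 oz/lb = 336 oz
chicken stock: 1.5 tsp × 21/2 × 5 mL/tsp ≈ 79 mL

salmon fillet: 336 oz; chicken stock: 79 mL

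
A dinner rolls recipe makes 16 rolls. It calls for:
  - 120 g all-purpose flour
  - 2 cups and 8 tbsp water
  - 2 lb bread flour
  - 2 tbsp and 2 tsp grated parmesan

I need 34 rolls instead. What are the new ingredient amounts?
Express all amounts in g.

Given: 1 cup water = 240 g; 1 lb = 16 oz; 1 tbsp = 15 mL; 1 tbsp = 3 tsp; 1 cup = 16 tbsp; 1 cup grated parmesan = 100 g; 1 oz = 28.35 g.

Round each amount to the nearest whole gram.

Scaling factor: 34/16 = 17/8 = 2.125.
all-purpose flour: 120 g × 17/8 = 255 g
water: (2 cup + 8 tbsp = 2.5 cup) × 17/8 × 240 g/cup = 1275 g
bread flour: 2 lb × 17/8 × 16 oz/lb × 28.35 g/oz ≈ 1928 g
grated parmesan: (2 tbsp + 2 tsp = 8/3 tbsp) × 17/8 ÷ 16 tbsp/cup × 100 g/cup ≈ 35 g

all-purpose flour: 255 g; water: 1275 g; bread flour: 1928 g; grated parmesan: 35 g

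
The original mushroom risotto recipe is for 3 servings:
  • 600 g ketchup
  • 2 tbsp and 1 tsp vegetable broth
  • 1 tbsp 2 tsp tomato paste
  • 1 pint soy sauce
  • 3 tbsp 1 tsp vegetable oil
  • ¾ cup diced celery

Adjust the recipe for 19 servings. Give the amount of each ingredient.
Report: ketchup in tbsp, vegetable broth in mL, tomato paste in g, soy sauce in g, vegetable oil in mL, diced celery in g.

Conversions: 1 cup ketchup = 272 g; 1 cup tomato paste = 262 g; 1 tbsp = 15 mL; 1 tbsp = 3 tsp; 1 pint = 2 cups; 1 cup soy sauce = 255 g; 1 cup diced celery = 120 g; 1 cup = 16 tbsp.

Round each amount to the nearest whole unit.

Scaling factor: 19/3.
ketchup: 600 g × 19/3 ÷ 272 g/cup × 16 tbsp/cup ≈ 224 tbsp
vegetable broth: (2 tbsp + 1 tsp = 7/3 tbsp) × 19/3 × 15 mL/tbsp ≈ 222 mL
tomato paste: (1 tbsp + 2 tsp = 5/3 tbsp) × 19/3 ÷ 16 tbsp/cup × 262 g/cup ≈ 173 g
soy sauce: 1 pint × 19/3 × 2 cup/pint × 255 g/cup = 3230 g
vegetable oil: (3 tbsp + 1 tsp = 10/3 tbsp) × 19/3 × 15 mL/tbsp ≈ 317 mL
diced celery: 0.75 cup × 19/3 × 120 g/cup = 570 g

ketchup: 224 tbsp; vegetable broth: 222 mL; tomato paste: 173 g; soy sauce: 3230 g; vegetable oil: 317 mL; diced celery: 570 g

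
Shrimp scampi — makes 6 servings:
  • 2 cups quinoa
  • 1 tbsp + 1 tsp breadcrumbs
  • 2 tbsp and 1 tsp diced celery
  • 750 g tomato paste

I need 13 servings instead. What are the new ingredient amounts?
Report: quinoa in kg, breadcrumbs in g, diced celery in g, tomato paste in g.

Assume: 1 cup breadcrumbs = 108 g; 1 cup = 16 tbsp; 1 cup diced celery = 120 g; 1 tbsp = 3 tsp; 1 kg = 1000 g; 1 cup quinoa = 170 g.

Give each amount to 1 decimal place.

Scaling factor: 13/6.
quinoa: 2 cup × 13/6 × 170 g/cup ÷ 1000 g/kg ≈ 0.7 kg
breadcrumbs: (1 tbsp + 1 tsp = 4/3 tbsp) × 13/6 ÷ 16 tbsp/cup × 108 g/cup = 19.5 g
diced celery: (2 tbsp + 1 tsp = 7/3 tbsp) × 13/6 ÷ 16 tbsp/cup × 120 g/cup ≈ 37.9 g
tomato paste: 750 g × 13/6 = 1625.0 g

quinoa: 0.7 kg; breadcrumbs: 19.5 g; diced celery: 37.9 g; tomato paste: 1625.0 g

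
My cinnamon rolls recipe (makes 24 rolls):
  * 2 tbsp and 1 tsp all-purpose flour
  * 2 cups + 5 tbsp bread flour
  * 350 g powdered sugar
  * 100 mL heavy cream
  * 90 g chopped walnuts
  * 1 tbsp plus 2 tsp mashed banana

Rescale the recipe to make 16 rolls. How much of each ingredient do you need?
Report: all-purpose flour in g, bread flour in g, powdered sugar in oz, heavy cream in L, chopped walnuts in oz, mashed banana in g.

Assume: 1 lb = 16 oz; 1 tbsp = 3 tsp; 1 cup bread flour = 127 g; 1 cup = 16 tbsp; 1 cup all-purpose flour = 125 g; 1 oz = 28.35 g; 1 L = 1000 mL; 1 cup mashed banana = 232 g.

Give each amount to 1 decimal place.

all-purpose flour: 12.2 g; bread flour: 195.8 g; powdered sugar: 8.2 oz; heavy cream: 0.1 L; chopped walnuts: 2.1 oz; mashed banana: 16.1 g

Scaling factor: 16/24 = 2/3.
all-purpose flour: (2 tbsp + 1 tsp = 7/3 tbsp) × 2/3 ÷ 16 tbsp/cup × 125 g/cup ≈ 12.2 g
bread flour: (2 cup + 5 tbsp = 2.3125 cup) × 2/3 × 127 g/cup ≈ 195.8 g
powdered sugar: 350 g × 2/3 ÷ 28.35 g/oz ≈ 8.2 oz
heavy cream: 100 mL × 2/3 ÷ 1000 mL/L ≈ 0.1 L
chopped walnuts: 90 g × 2/3 ÷ 28.35 g/oz ≈ 2.1 oz
mashed banana: (1 tbsp + 2 tsp = 5/3 tbsp) × 2/3 ÷ 16 tbsp/cup × 232 g/cup ≈ 16.1 g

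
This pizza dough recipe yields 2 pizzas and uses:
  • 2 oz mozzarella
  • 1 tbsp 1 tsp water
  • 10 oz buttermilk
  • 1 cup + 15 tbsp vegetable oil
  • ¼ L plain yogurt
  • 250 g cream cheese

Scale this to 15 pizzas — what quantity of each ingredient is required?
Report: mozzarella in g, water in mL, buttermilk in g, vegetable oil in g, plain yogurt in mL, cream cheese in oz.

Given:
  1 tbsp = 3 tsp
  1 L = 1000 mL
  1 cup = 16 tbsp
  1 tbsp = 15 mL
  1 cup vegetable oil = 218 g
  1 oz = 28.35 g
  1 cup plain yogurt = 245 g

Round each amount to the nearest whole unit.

Scaling factor: 15/2 = 7.5.
mozzarella: 2 oz × 15/2 × 28.35 g/oz ≈ 425 g
water: (1 tbsp + 1 tsp = 4/3 tbsp) × 15/2 × 15 mL/tbsp = 150 mL
buttermilk: 10 oz × 15/2 × 28.35 g/oz ≈ 2126 g
vegetable oil: (1 cup + 15 tbsp = 1.9375 cup) × 15/2 × 218 g/cup ≈ 3168 g
plain yogurt: 0.25 L × 15/2 × 1000 mL/L = 1875 mL
cream cheese: 250 g × 15/2 ÷ 28.35 g/oz ≈ 66 oz

mozzarella: 425 g; water: 150 mL; buttermilk: 2126 g; vegetable oil: 3168 g; plain yogurt: 1875 mL; cream cheese: 66 oz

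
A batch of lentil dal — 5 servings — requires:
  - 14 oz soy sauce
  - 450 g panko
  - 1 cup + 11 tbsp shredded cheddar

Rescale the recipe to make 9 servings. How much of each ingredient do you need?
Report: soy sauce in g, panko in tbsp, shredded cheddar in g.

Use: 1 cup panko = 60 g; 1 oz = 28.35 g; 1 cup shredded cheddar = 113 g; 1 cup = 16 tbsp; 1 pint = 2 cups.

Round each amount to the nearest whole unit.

Scaling factor: 9/5 = 1.8.
soy sauce: 14 oz × 9/5 × 28.35 g/oz ≈ 714 g
panko: 450 g × 9/5 ÷ 60 g/cup × 16 tbsp/cup = 216 tbsp
shredded cheddar: (1 cup + 11 tbsp = 1.6875 cup) × 9/5 × 113 g/cup ≈ 343 g

soy sauce: 714 g; panko: 216 tbsp; shredded cheddar: 343 g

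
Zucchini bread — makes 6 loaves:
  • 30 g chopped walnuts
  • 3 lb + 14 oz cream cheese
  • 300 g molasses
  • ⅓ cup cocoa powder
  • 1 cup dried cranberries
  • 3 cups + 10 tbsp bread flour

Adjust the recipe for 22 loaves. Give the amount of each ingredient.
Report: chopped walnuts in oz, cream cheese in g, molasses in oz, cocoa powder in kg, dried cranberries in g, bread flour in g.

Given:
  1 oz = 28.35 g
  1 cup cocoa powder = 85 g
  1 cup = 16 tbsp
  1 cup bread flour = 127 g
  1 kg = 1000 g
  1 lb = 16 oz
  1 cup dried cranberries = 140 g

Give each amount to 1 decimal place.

chopped walnuts: 3.9 oz; cream cheese: 6444.9 g; molasses: 38.8 oz; cocoa powder: 0.1 kg; dried cranberries: 513.3 g; bread flour: 1688.0 g

Scaling factor: 22/6 = 11/3.
chopped walnuts: 30 g × 11/3 ÷ 28.35 g/oz ≈ 3.9 oz
cream cheese: (3 lb + 14 oz = 3.875 lb) × 11/3 × 16 oz/lb × 28.35 g/oz = 6444.9 g
molasses: 300 g × 11/3 ÷ 28.35 g/oz ≈ 38.8 oz
cocoa powder: 1/3 cup × 11/3 × 85 g/cup ÷ 1000 g/kg ≈ 0.1 kg
dried cranberries: 1 cup × 11/3 × 140 g/cup ≈ 513.3 g
bread flour: (3 cup + 10 tbsp = 3.625 cup) × 11/3 × 127 g/cup ≈ 1688.0 g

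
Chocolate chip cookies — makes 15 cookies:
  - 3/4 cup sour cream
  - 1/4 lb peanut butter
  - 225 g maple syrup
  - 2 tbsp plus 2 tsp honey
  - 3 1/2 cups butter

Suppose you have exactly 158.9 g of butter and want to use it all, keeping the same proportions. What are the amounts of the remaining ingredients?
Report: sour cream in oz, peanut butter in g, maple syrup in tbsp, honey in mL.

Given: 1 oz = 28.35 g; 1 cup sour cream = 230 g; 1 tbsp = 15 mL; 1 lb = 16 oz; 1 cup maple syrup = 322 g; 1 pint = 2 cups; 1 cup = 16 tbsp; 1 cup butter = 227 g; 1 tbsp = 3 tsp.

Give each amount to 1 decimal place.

sour cream: 1.2 oz; peanut butter: 22.7 g; maple syrup: 2.2 tbsp; honey: 8.0 mL

The original recipe has 794.5 g of butter, so the scaling factor is 158.9 ÷ 794.5 = 1/5 = 0.2.
sour cream: 0.75 cup × 1/5 × 230 g/cup ÷ 28.35 g/oz ≈ 1.2 oz
peanut butter: 0.25 lb × 1/5 × 16 oz/lb × 28.35 g/oz ≈ 22.7 g
maple syrup: 225 g × 1/5 ÷ 322 g/cup × 16 tbsp/cup ≈ 2.2 tbsp
honey: (2 tbsp + 2 tsp = 8/3 tbsp) × 1/5 × 15 mL/tbsp = 8.0 mL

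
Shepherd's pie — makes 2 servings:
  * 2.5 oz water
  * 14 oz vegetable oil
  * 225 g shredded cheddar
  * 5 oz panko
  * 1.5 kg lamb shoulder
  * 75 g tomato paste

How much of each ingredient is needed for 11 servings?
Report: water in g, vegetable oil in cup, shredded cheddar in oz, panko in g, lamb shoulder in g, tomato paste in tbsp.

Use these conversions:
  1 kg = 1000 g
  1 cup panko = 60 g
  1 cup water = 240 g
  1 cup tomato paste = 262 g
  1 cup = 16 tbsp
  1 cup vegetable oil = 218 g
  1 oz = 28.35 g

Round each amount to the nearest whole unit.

water: 390 g; vegetable oil: 10 cup; shredded cheddar: 44 oz; panko: 780 g; lamb shoulder: 8250 g; tomato paste: 25 tbsp

Scaling factor: 11/2 = 5.5.
water: 2.5 oz × 11/2 × 28.35 g/oz ≈ 390 g
vegetable oil: 14 oz × 11/2 × 28.35 g/oz ÷ 218 g/cup ≈ 10 cup
shredded cheddar: 225 g × 11/2 ÷ 28.35 g/oz ≈ 44 oz
panko: 5 oz × 11/2 × 28.35 g/oz ≈ 780 g
lamb shoulder: 1.5 kg × 11/2 × 1000 g/kg = 8250 g
tomato paste: 75 g × 11/2 ÷ 262 g/cup × 16 tbsp/cup ≈ 25 tbsp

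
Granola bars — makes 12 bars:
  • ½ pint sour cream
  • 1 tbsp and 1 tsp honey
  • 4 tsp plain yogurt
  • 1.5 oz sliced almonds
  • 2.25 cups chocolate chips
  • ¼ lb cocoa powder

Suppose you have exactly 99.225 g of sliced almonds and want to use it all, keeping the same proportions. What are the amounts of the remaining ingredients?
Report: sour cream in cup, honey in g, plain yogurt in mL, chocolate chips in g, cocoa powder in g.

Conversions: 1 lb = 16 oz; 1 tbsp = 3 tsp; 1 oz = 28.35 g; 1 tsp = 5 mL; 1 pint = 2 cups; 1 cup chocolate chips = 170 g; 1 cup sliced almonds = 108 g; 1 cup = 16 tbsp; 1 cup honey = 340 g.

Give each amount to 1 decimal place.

sour cream: 2.3 cup; honey: 66.1 g; plain yogurt: 46.7 mL; chocolate chips: 892.5 g; cocoa powder: 264.6 g

The original recipe has 42.525 g of sliced almonds, so the scaling factor is 99.225 ÷ 42.525 = 7/3.
sour cream: 0.5 pint × 7/3 × 2 cup/pint ≈ 2.3 cup
honey: (1 tbsp + 1 tsp = 4/3 tbsp) × 7/3 ÷ 16 tbsp/cup × 340 g/cup ≈ 66.1 g
plain yogurt: 4 tsp × 7/3 × 5 mL/tsp ≈ 46.7 mL
chocolate chips: 2.25 cup × 7/3 × 170 g/cup = 892.5 g
cocoa powder: 0.25 lb × 7/3 × 16 oz/lb × 28.35 g/oz = 264.6 g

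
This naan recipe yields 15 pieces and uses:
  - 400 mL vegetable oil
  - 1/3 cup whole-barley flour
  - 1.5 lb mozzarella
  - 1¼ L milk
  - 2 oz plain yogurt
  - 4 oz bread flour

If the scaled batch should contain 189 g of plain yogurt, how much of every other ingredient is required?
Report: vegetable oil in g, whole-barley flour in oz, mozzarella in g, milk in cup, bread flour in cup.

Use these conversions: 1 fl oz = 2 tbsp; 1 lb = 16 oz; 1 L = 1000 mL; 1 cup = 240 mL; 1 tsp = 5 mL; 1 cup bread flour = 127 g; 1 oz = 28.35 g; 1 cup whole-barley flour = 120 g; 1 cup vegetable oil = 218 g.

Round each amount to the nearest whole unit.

The original recipe has 56.7 g of plain yogurt, so the scaling factor is 189 ÷ 56.7 = 10/3.
vegetable oil: 400 mL × 10/3 ÷ 240 mL/cup × 218 g/cup ≈ 1211 g
whole-barley flour: 1/3 cup × 10/3 × 120 g/cup ÷ 28.35 g/oz ≈ 5 oz
mozzarella: 1.5 lb × 10/3 × 16 oz/lb × 28.35 g/oz = 2268 g
milk: 1.25 L × 10/3 × 1000 mL/L ÷ 240 mL/cup ≈ 17 cup
bread flour: 4 oz × 10/3 × 28.35 g/oz ÷ 127 g/cup ≈ 3 cup

vegetable oil: 1211 g; whole-barley flour: 5 oz; mozzarella: 2268 g; milk: 17 cup; bread flour: 3 cup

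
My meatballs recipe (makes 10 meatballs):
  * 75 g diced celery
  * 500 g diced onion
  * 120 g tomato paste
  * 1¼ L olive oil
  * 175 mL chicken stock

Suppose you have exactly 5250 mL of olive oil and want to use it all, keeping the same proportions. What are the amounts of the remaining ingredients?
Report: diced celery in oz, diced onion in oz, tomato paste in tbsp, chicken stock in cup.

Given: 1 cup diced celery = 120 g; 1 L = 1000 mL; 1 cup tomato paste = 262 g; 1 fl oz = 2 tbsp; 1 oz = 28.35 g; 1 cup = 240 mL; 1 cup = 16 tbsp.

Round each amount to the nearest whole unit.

diced celery: 11 oz; diced onion: 74 oz; tomato paste: 31 tbsp; chicken stock: 3 cup

The original recipe has 1250 mL of olive oil, so the scaling factor is 5250 ÷ 1250 = 21/5 = 4.2.
diced celery: 75 g × 21/5 ÷ 28.35 g/oz ≈ 11 oz
diced onion: 500 g × 21/5 ÷ 28.35 g/oz ≈ 74 oz
tomato paste: 120 g × 21/5 ÷ 262 g/cup × 16 tbsp/cup ≈ 31 tbsp
chicken stock: 175 mL × 21/5 ÷ 240 mL/cup ≈ 3 cup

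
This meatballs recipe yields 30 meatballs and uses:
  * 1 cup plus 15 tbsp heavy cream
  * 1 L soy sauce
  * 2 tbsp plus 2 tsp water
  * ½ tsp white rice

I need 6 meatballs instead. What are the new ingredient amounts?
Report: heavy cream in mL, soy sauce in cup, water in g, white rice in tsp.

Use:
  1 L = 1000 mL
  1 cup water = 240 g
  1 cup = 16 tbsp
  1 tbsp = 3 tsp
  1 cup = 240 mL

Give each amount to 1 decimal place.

Scaling factor: 6/30 = 1/5 = 0.2.
heavy cream: (1 cup + 15 tbsp = 1.9375 cup) × 1/5 × 240 mL/cup = 93.0 mL
soy sauce: 1 L × 1/5 × 1000 mL/L ÷ 240 mL/cup ≈ 0.8 cup
water: (2 tbsp + 2 tsp = 8/3 tbsp) × 1/5 ÷ 16 tbsp/cup × 240 g/cup = 8.0 g
white rice: 0.5 tsp × 1/5 = 0.1 tsp

heavy cream: 93.0 mL; soy sauce: 0.8 cup; water: 8.0 g; white rice: 0.1 tsp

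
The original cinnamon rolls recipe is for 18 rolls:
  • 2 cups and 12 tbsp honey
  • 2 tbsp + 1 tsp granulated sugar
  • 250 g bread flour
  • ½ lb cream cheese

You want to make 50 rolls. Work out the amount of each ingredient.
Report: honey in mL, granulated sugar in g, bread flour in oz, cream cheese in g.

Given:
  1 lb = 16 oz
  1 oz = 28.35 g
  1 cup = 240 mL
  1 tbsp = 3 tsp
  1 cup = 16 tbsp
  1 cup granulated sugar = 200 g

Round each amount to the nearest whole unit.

Scaling factor: 50/18 = 25/9.
honey: (2 cup + 12 tbsp = 2.75 cup) × 25/9 × 240 mL/cup ≈ 1833 mL
granulated sugar: (2 tbsp + 1 tsp = 7/3 tbsp) × 25/9 ÷ 16 tbsp/cup × 200 g/cup ≈ 81 g
bread flour: 250 g × 25/9 ÷ 28.35 g/oz ≈ 24 oz
cream cheese: 0.5 lb × 25/9 × 16 oz/lb × 28.35 g/oz = 630 g

honey: 1833 mL; granulated sugar: 81 g; bread flour: 24 oz; cream cheese: 630 g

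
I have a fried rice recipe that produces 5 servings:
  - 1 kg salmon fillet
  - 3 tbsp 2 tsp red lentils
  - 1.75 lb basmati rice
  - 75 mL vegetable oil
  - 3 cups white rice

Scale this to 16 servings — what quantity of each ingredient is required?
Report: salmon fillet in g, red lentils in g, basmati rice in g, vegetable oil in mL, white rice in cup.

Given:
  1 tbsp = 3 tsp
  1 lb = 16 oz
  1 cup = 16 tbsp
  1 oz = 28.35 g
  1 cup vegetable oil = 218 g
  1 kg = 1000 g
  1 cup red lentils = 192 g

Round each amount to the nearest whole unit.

salmon fillet: 3200 g; red lentils: 141 g; basmati rice: 2540 g; vegetable oil: 240 mL; white rice: 10 cup

Scaling factor: 16/5 = 3.2.
salmon fillet: 1 kg × 16/5 × 1000 g/kg = 3200 g
red lentils: (3 tbsp + 2 tsp = 11/3 tbsp) × 16/5 ÷ 16 tbsp/cup × 192 g/cup ≈ 141 g
basmati rice: 1.75 lb × 16/5 × 16 oz/lb × 28.35 g/oz ≈ 2540 g
vegetable oil: 75 mL × 16/5 = 240 mL
white rice: 3 cup × 16/5 ≈ 10 cup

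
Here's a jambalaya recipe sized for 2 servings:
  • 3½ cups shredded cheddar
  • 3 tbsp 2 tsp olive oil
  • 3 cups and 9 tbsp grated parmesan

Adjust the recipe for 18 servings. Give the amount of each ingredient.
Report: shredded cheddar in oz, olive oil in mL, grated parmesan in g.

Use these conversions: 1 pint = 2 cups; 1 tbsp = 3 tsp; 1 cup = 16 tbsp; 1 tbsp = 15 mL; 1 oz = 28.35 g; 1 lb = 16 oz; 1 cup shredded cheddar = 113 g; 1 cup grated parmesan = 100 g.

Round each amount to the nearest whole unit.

shredded cheddar: 126 oz; olive oil: 495 mL; grated parmesan: 3206 g

Scaling factor: 18/2 = 9.
shredded cheddar: 3.5 cup × 9 × 113 g/cup ÷ 28.35 g/oz ≈ 126 oz
olive oil: (3 tbsp + 2 tsp = 11/3 tbsp) × 9 × 15 mL/tbsp = 495 mL
grated parmesan: (3 cup + 9 tbsp = 3.5625 cup) × 9 × 100 g/cup ≈ 3206 g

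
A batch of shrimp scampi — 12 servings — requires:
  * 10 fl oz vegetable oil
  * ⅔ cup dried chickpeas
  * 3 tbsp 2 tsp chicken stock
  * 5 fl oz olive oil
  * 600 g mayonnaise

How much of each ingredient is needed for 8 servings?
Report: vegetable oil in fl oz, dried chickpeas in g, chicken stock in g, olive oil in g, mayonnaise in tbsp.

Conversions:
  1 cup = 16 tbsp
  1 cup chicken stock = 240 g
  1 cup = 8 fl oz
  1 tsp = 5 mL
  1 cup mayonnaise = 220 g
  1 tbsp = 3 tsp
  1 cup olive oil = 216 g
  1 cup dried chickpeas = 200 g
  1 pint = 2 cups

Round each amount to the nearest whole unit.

vegetable oil: 7 fl oz; dried chickpeas: 89 g; chicken stock: 37 g; olive oil: 90 g; mayonnaise: 29 tbsp

Scaling factor: 8/12 = 2/3.
vegetable oil: 10 fl oz × 2/3 ≈ 7 fl oz
dried chickpeas: 2/3 cup × 2/3 × 200 g/cup ≈ 89 g
chicken stock: (3 tbsp + 2 tsp = 11/3 tbsp) × 2/3 ÷ 16 tbsp/cup × 240 g/cup ≈ 37 g
olive oil: 5 fl oz × 2/3 ÷ 8 fl oz/cup × 216 g/cup = 90 g
mayonnaise: 600 g × 2/3 ÷ 220 g/cup × 16 tbsp/cup ≈ 29 tbsp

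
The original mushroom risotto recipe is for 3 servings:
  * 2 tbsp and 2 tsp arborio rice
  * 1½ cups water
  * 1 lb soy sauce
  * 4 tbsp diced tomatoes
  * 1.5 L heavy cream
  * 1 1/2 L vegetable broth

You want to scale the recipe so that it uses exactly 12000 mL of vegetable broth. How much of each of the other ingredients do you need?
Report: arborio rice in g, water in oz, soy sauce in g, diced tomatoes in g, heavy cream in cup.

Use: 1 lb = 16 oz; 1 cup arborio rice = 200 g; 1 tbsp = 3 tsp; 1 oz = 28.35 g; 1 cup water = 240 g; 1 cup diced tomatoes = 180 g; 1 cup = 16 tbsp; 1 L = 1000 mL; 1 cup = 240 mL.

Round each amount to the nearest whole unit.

The original recipe has 1500 mL of vegetable broth, so the scaling factor is 12000 ÷ 1500 = 8.
arborio rice: (2 tbsp + 2 tsp = 8/3 tbsp) × 8 ÷ 16 tbsp/cup × 200 g/cup ≈ 267 g
water: 1.5 cup × 8 × 240 g/cup ÷ 28.35 g/oz ≈ 102 oz
soy sauce: 1 lb × 8 × 16 oz/lb × 28.35 g/oz ≈ 3629 g
diced tomatoes: 4 tbsp × 8 ÷ 16 tbsp/cup × 180 g/cup = 360 g
heavy cream: 1.5 L × 8 × 1000 mL/L ÷ 240 mL/cup = 50 cup

arborio rice: 267 g; water: 102 oz; soy sauce: 3629 g; diced tomatoes: 360 g; heavy cream: 50 cup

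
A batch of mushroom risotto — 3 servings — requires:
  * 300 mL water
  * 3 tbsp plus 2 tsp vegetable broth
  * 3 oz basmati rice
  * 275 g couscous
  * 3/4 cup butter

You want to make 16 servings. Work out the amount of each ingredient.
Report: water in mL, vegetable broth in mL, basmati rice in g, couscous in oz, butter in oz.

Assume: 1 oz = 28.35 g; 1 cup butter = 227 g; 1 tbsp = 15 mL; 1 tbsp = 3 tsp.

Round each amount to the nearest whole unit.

water: 1600 mL; vegetable broth: 293 mL; basmati rice: 454 g; couscous: 52 oz; butter: 32 oz

Scaling factor: 16/3.
water: 300 mL × 16/3 = 1600 mL
vegetable broth: (3 tbsp + 2 tsp = 11/3 tbsp) × 16/3 × 15 mL/tbsp ≈ 293 mL
basmati rice: 3 oz × 16/3 × 28.35 g/oz ≈ 454 g
couscous: 275 g × 16/3 ÷ 28.35 g/oz ≈ 52 oz
butter: 0.75 cup × 16/3 × 227 g/cup ÷ 28.35 g/oz ≈ 32 oz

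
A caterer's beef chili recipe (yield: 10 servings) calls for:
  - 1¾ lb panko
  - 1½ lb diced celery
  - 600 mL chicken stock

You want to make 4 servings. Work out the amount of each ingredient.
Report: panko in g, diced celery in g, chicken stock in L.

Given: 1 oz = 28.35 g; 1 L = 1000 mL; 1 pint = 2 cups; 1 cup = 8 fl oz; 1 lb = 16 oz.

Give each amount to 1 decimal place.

Scaling factor: 4/10 = 2/5 = 0.4.
panko: 1.75 lb × 2/5 × 16 oz/lb × 28.35 g/oz ≈ 317.5 g
diced celery: 1.5 lb × 2/5 × 16 oz/lb × 28.35 g/oz ≈ 272.2 g
chicken stock: 600 mL × 2/5 ÷ 1000 mL/L ≈ 0.2 L

panko: 317.5 g; diced celery: 272.2 g; chicken stock: 0.2 L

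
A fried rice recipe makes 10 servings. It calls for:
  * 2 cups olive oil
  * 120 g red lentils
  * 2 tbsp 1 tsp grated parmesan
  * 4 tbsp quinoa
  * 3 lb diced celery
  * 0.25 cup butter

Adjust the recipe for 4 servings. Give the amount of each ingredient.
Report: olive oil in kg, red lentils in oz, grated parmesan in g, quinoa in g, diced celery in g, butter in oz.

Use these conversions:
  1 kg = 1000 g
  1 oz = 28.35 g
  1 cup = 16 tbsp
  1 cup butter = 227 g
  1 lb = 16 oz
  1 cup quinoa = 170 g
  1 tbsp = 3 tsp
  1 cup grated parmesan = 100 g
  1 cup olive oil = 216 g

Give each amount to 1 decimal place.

Scaling factor: 4/10 = 2/5 = 0.4.
olive oil: 2 cup × 2/5 × 216 g/cup ÷ 1000 g/kg ≈ 0.2 kg
red lentils: 120 g × 2/5 ÷ 28.35 g/oz ≈ 1.7 oz
grated parmesan: (2 tbsp + 1 tsp = 7/3 tbsp) × 2/5 ÷ 16 tbsp/cup × 100 g/cup ≈ 5.8 g
quinoa: 4 tbsp × 2/5 ÷ 16 tbsp/cup × 170 g/cup = 17.0 g
diced celery: 3 lb × 2/5 × 16 oz/lb × 28.35 g/oz ≈ 544.3 g
butter: 0.25 cup × 2/5 × 227 g/cup ÷ 28.35 g/oz ≈ 0.8 oz

olive oil: 0.2 kg; red lentils: 1.7 oz; grated parmesan: 5.8 g; quinoa: 17.0 g; diced celery: 544.3 g; butter: 0.8 oz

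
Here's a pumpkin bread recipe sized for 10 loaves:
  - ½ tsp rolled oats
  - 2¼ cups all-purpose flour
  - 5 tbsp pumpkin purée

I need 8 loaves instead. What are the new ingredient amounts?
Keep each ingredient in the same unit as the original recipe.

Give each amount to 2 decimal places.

Scaling factor: 8/10 = 4/5 = 0.8.
rolled oats: 0.5 tsp × 4/5 = 0.40 tsp
all-purpose flour: 2.25 cup × 4/5 = 1.80 cup
pumpkin purée: 5 tbsp × 4/5 = 4.00 tbsp

rolled oats: 0.40 tsp; all-purpose flour: 1.80 cup; pumpkin purée: 4.00 tbsp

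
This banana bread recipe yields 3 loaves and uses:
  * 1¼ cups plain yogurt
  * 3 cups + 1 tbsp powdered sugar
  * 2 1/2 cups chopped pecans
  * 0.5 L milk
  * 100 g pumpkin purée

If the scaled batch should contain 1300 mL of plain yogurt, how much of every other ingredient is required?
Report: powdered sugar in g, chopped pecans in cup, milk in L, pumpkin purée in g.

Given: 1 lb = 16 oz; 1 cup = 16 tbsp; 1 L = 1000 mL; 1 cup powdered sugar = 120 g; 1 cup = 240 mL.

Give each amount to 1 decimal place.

The original recipe has 300 mL of plain yogurt, so the scaling factor is 1300 ÷ 300 = 13/3.
powdered sugar: (3 cup + 1 tbsp = 3.0625 cup) × 13/3 × 120 g/cup = 1592.5 g
chopped pecans: 2.5 cup × 13/3 ≈ 10.8 cup
milk: 0.5 L × 13/3 ≈ 2.2 L
pumpkin purée: 100 g × 13/3 ≈ 433.3 g

powdered sugar: 1592.5 g; chopped pecans: 10.8 cup; milk: 2.2 L; pumpkin purée: 433.3 g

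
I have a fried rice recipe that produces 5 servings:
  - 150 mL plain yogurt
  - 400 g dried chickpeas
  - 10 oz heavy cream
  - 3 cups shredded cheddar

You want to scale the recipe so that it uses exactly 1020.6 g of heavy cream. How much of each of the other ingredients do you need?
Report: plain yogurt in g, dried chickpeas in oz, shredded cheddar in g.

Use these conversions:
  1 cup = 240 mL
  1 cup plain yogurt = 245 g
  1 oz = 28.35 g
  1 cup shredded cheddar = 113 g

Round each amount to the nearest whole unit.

The original recipe has 283.5 g of heavy cream, so the scaling factor is 1020.6 ÷ 283.5 = 18/5 = 3.6.
plain yogurt: 150 mL × 18/5 ÷ 240 mL/cup × 245 g/cup ≈ 551 g
dried chickpeas: 400 g × 18/5 ÷ 28.35 g/oz ≈ 51 oz
shredded cheddar: 3 cup × 18/5 × 113 g/cup ≈ 1220 g

plain yogurt: 551 g; dried chickpeas: 51 oz; shredded cheddar: 1220 g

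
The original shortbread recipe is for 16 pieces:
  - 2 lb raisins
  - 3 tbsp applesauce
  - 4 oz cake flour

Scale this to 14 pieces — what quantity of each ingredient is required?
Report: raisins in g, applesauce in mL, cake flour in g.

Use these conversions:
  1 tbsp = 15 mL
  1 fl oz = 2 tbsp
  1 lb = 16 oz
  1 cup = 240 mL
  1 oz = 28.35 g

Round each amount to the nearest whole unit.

raisins: 794 g; applesauce: 39 mL; cake flour: 99 g

Scaling factor: 14/16 = 7/8 = 0.875.
raisins: 2 lb × 7/8 × 16 oz/lb × 28.35 g/oz ≈ 794 g
applesauce: 3 tbsp × 7/8 × 15 mL/tbsp ≈ 39 mL
cake flour: 4 oz × 7/8 × 28.35 g/oz ≈ 99 g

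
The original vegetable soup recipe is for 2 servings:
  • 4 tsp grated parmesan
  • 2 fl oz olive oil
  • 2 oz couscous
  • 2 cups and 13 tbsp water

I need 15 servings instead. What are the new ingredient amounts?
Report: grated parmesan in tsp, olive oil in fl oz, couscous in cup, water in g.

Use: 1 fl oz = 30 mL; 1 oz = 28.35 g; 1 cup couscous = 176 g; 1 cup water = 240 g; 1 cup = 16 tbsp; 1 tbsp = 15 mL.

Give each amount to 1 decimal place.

grated parmesan: 30.0 tsp; olive oil: 15.0 fl oz; couscous: 2.4 cup; water: 5062.5 g

Scaling factor: 15/2 = 7.5.
grated parmesan: 4 tsp × 15/2 = 30.0 tsp
olive oil: 2 fl oz × 15/2 = 15.0 fl oz
couscous: 2 oz × 15/2 × 28.35 g/oz ÷ 176 g/cup ≈ 2.4 cup
water: (2 cup + 13 tbsp = 2.8125 cup) × 15/2 × 240 g/cup = 5062.5 g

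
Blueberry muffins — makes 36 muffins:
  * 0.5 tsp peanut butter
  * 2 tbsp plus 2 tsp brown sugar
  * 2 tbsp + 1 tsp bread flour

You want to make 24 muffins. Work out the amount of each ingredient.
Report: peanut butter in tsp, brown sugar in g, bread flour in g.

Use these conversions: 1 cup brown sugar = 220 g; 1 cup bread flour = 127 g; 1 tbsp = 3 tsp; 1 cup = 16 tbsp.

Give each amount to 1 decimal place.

Scaling factor: 24/36 = 2/3.
peanut butter: 0.5 tsp × 2/3 ≈ 0.3 tsp
brown sugar: (2 tbsp + 2 tsp = 8/3 tbsp) × 2/3 ÷ 16 tbsp/cup × 220 g/cup ≈ 24.4 g
bread flour: (2 tbsp + 1 tsp = 7/3 tbsp) × 2/3 ÷ 16 tbsp/cup × 127 g/cup ≈ 12.3 g

peanut butter: 0.3 tsp; brown sugar: 24.4 g; bread flour: 12.3 g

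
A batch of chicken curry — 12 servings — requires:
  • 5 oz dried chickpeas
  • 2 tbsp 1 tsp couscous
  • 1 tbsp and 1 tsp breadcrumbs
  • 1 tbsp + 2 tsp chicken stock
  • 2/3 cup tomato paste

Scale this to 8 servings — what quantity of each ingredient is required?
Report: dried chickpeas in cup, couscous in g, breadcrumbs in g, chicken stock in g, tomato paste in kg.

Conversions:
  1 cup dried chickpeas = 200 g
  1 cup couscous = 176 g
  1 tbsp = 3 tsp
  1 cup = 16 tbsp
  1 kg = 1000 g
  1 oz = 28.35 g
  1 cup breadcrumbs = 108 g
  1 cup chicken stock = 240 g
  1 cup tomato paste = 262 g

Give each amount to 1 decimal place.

Scaling factor: 8/12 = 2/3.
dried chickpeas: 5 oz × 2/3 × 28.35 g/oz ÷ 200 g/cup ≈ 0.5 cup
couscous: (2 tbsp + 1 tsp = 7/3 tbsp) × 2/3 ÷ 16 tbsp/cup × 176 g/cup ≈ 17.1 g
breadcrumbs: (1 tbsp + 1 tsp = 4/3 tbsp) × 2/3 ÷ 16 tbsp/cup × 108 g/cup = 6.0 g
chicken stock: (1 tbsp + 2 tsp = 5/3 tbsp) × 2/3 ÷ 16 tbsp/cup × 240 g/cup ≈ 16.7 g
tomato paste: 2/3 cup × 2/3 × 262 g/cup ÷ 1000 g/kg ≈ 0.1 kg

dried chickpeas: 0.5 cup; couscous: 17.1 g; breadcrumbs: 6.0 g; chicken stock: 16.7 g; tomato paste: 0.1 kg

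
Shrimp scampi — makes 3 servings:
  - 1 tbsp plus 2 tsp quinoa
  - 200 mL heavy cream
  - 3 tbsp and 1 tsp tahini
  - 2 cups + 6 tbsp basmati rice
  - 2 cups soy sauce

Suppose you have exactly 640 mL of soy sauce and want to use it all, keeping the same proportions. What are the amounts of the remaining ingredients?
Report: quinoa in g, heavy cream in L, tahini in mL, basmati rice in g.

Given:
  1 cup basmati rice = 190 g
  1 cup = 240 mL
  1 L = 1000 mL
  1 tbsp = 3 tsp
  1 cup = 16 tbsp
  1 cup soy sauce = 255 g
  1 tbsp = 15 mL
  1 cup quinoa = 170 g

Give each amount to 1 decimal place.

The original recipe has 480 mL of soy sauce, so the scaling factor is 640 ÷ 480 = 4/3.
quinoa: (1 tbsp + 2 tsp = 5/3 tbsp) × 4/3 ÷ 16 tbsp/cup × 170 g/cup ≈ 23.6 g
heavy cream: 200 mL × 4/3 ÷ 1000 mL/L ≈ 0.3 L
tahini: (3 tbsp + 1 tsp = 10/3 tbsp) × 4/3 × 15 mL/tbsp ≈ 66.7 mL
basmati rice: (2 cup + 6 tbsp = 2.375 cup) × 4/3 × 190 g/cup ≈ 601.7 g

quinoa: 23.6 g; heavy cream: 0.3 L; tahini: 66.7 mL; basmati rice: 601.7 g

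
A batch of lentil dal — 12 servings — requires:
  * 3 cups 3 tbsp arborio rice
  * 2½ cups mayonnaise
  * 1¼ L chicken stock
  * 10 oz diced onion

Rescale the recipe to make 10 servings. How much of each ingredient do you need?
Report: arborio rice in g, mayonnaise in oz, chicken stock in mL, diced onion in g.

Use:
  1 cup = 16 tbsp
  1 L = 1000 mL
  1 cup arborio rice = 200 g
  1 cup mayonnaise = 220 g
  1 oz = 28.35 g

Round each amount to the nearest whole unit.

arborio rice: 531 g; mayonnaise: 16 oz; chicken stock: 1042 mL; diced onion: 236 g

Scaling factor: 10/12 = 5/6.
arborio rice: (3 cup + 3 tbsp = 3.1875 cup) × 5/6 × 200 g/cup ≈ 531 g
mayonnaise: 2.5 cup × 5/6 × 220 g/cup ÷ 28.35 g/oz ≈ 16 oz
chicken stock: 1.25 L × 5/6 × 1000 mL/L ≈ 1042 mL
diced onion: 10 oz × 5/6 × 28.35 g/oz ≈ 236 g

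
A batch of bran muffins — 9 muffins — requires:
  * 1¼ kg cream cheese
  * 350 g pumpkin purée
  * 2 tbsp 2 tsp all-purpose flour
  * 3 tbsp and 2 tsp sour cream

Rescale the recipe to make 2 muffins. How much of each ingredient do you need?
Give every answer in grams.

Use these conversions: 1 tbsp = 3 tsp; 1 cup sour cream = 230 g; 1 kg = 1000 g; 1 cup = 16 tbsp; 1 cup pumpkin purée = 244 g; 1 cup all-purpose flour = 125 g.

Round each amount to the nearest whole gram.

cream cheese: 278 g; pumpkin purée: 78 g; all-purpose flour: 5 g; sour cream: 12 g

Scaling factor: 2/9.
cream cheese: 1.25 kg × 2/9 × 1000 g/kg ≈ 278 g
pumpkin purée: 350 g × 2/9 ≈ 78 g
all-purpose flour: (2 tbsp + 2 tsp = 8/3 tbsp) × 2/9 ÷ 16 tbsp/cup × 125 g/cup ≈ 5 g
sour cream: (3 tbsp + 2 tsp = 11/3 tbsp) × 2/9 ÷ 16 tbsp/cup × 230 g/cup ≈ 12 g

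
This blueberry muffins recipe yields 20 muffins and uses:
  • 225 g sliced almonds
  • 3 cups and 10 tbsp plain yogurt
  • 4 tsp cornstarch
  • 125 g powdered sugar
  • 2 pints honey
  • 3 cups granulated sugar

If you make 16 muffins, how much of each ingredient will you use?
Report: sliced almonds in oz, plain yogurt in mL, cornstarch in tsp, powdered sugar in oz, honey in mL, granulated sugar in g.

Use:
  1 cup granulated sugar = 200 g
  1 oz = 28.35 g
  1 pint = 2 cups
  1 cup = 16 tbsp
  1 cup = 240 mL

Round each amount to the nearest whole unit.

Scaling factor: 16/20 = 4/5 = 0.8.
sliced almonds: 225 g × 4/5 ÷ 28.35 g/oz ≈ 6 oz
plain yogurt: (3 cup + 10 tbsp = 3.625 cup) × 4/5 × 240 mL/cup = 696 mL
cornstarch: 4 tsp × 4/5 ≈ 3 tsp
powdered sugar: 125 g × 4/5 ÷ 28.35 g/oz ≈ 4 oz
honey: 2 pint × 4/5 × 2 cup/pint × 240 mL/cup = 768 mL
granulated sugar: 3 cup × 4/5 × 200 g/cup = 480 g

sliced almonds: 6 oz; plain yogurt: 696 mL; cornstarch: 3 tsp; powdered sugar: 4 oz; honey: 768 mL; granulated sugar: 480 g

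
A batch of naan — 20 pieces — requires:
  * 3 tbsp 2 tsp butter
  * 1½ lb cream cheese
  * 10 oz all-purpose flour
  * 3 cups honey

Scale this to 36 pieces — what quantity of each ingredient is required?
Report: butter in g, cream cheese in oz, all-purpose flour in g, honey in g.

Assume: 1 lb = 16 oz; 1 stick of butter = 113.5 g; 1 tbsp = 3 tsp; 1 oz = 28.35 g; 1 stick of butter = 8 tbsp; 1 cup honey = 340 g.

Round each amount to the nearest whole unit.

Scaling factor: 36/20 = 9/5 = 1.8.
butter: (3 tbsp + 2 tsp = 11/3 tbsp) × 9/5 ÷ 8 tbsp/stick × 113.5 g/stick ≈ 94 g
cream cheese: 1.5 lb × 9/5 × 16 oz/lb ≈ 43 oz
all-purpose flour: 10 oz × 9/5 × 28.35 g/oz ≈ 510 g
honey: 3 cup × 9/5 × 340 g/cup = 1836 g

butter: 94 g; cream cheese: 43 oz; all-purpose flour: 510 g; honey: 1836 g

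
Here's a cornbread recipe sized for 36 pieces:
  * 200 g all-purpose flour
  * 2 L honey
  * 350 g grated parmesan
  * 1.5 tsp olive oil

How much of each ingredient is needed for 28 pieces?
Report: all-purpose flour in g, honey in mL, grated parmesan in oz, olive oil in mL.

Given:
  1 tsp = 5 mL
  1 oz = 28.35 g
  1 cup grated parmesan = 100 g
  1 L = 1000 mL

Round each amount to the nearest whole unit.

Scaling factor: 28/36 = 7/9.
all-purpose flour: 200 g × 7/9 ≈ 156 g
honey: 2 L × 7/9 × 1000 mL/L ≈ 1556 mL
grated parmesan: 350 g × 7/9 ÷ 28.35 g/oz ≈ 10 oz
olive oil: 1.5 tsp × 7/9 × 5 mL/tsp ≈ 6 mL

all-purpose flour: 156 g; honey: 1556 mL; grated parmesan: 10 oz; olive oil: 6 mL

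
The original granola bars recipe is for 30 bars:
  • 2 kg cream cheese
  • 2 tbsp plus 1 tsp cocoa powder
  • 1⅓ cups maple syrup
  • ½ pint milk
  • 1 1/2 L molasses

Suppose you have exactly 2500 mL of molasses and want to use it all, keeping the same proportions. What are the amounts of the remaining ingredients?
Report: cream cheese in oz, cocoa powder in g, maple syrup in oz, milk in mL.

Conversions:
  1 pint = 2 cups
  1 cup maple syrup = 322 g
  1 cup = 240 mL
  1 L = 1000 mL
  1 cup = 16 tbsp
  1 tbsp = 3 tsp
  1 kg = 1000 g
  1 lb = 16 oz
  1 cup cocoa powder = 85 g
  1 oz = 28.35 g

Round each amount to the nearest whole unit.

The original recipe has 1500 mL of molasses, so the scaling factor is 2500 ÷ 1500 = 5/3.
cream cheese: 2 kg × 5/3 × 1000 g/kg ÷ 28.35 g/oz ≈ 118 oz
cocoa powder: (2 tbsp + 1 tsp = 7/3 tbsp) × 5/3 ÷ 16 tbsp/cup × 85 g/cup ≈ 21 g
maple syrup: 4/3 cup × 5/3 × 322 g/cup ÷ 28.35 g/oz ≈ 25 oz
milk: 0.5 pint × 5/3 × 2 cup/pint × 240 mL/cup = 400 mL

cream cheese: 118 oz; cocoa powder: 21 g; maple syrup: 25 oz; milk: 400 mL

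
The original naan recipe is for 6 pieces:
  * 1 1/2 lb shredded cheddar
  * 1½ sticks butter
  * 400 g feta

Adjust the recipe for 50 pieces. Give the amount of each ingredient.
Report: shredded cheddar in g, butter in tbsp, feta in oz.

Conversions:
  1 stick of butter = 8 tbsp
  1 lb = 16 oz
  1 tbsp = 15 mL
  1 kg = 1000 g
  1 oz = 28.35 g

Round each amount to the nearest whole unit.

Scaling factor: 50/6 = 25/3.
shredded cheddar: 1.5 lb × 25/3 × 16 oz/lb × 28.35 g/oz = 5670 g
butter: 1.5 stick × 25/3 × 8 tbsp/stick = 100 tbsp
feta: 400 g × 25/3 ÷ 28.35 g/oz ≈ 118 oz

shredded cheddar: 5670 g; butter: 100 tbsp; feta: 118 oz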